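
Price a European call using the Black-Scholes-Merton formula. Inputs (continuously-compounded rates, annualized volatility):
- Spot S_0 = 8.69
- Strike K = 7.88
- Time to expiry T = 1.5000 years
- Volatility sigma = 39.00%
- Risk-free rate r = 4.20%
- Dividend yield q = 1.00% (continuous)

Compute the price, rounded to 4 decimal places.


d1 = (ln(S/K) + (r - q + 0.5*sigma^2) * T) / (sigma * sqrt(T)) = 0.54416364
d2 = d1 - sigma * sqrt(T) = 0.06651314
exp(-rT) = 0.93894347; exp(-qT) = 0.98511194
C = S_0 * exp(-qT) * N(d1) - K * exp(-rT) * N(d2)
N(d1) = 0.70683557; N(d2) = 0.52651535
C = 8.6900 * 0.98511194 * 0.70683557 - 7.8800 * 0.93894347 * 0.52651535 = 2.1553

Answer: Price = 2.1553


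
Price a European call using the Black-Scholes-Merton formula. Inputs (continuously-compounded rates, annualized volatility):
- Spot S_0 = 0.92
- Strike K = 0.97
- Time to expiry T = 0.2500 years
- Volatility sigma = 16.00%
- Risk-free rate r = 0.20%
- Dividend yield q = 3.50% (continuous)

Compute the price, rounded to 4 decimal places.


d1 = (ln(S/K) + (r - q + 0.5*sigma^2) * T) / (sigma * sqrt(T)) = -0.72465502
d2 = d1 - sigma * sqrt(T) = -0.80465502
exp(-rT) = 0.99950012; exp(-qT) = 0.99128817
C = S_0 * exp(-qT) * N(d1) - K * exp(-rT) * N(d2)
N(d1) = 0.23433185; N(d2) = 0.21050939
C = 0.9200 * 0.99128817 * 0.23433185 - 0.9700 * 0.99950012 * 0.21050939 = 0.0096

Answer: Price = 0.0096


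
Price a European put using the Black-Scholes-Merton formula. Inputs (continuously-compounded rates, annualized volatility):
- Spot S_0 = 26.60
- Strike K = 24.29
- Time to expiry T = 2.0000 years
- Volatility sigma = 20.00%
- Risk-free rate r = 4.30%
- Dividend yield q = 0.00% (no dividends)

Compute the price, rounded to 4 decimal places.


Answer: Price = 1.1086

Derivation:
d1 = (ln(S/K) + (r - q + 0.5*sigma^2) * T) / (sigma * sqrt(T)) = 0.76666806
d2 = d1 - sigma * sqrt(T) = 0.48382534
exp(-rT) = 0.91759423; exp(-qT) = 1.00000000
P = K * exp(-rT) * N(-d2) - S_0 * exp(-qT) * N(-d1)
N(-d1) = 0.22163945; N(-d2) = 0.31425491
P = 24.2900 * 0.91759423 * 0.31425491 - 26.6000 * 1.00000000 * 0.22163945 = 1.1086


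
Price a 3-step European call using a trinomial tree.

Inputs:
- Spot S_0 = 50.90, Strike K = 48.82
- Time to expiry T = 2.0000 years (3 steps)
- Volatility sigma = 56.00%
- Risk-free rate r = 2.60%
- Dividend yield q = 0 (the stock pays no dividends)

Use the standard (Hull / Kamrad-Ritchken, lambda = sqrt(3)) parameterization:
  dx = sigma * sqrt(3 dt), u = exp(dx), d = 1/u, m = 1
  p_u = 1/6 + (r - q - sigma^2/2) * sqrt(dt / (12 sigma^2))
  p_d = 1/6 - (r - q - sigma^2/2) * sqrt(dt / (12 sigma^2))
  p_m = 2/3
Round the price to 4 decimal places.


Answer: Price = V(0,0) = 15.6307

Derivation:
dt = T/N = 0.666667; dx = sigma*sqrt(3*dt) = 0.791960
u = exp(dx) = 2.207718; d = 1/u = 0.452956
p_u = 0.111613, p_m = 0.666667, p_d = 0.221720
Discount per step: exp(-r*dt) = 0.982816
Stock lattice S(k, j) with j the centered position index:
  k=0: S(0,+0) = 50.9000
  k=1: S(1,-1) = 23.0555; S(1,+0) = 50.9000; S(1,+1) = 112.3729
  k=2: S(2,-2) = 10.4431; S(2,-1) = 23.0555; S(2,+0) = 50.9000; S(2,+1) = 112.3729; S(2,+2) = 248.0877
  k=3: S(3,-3) = 4.7303; S(3,-2) = 10.4431; S(3,-1) = 23.0555; S(3,+0) = 50.9000; S(3,+1) = 112.3729; S(3,+2) = 248.0877; S(3,+3) = 547.7077
Terminal payoffs V(N, j) = max(S_T - K, 0):
  V(3,-3) = 0.000000; V(3,-2) = 0.000000; V(3,-1) = 0.000000; V(3,+0) = 2.080000; V(3,+1) = 63.552868; V(3,+2) = 199.267651; V(3,+3) = 498.887677
Backward induction: V(k, j) = exp(-r*dt) * [p_u * V(k+1, j+1) + p_m * V(k+1, j) + p_d * V(k+1, j-1)]
  V(2,-2) = exp(-r*dt) * [p_u*0.000000 + p_m*0.000000 + p_d*0.000000] = 0.000000
  V(2,-1) = exp(-r*dt) * [p_u*2.080000 + p_m*0.000000 + p_d*0.000000] = 0.228166
  V(2,+0) = exp(-r*dt) * [p_u*63.552868 + p_m*2.080000 + p_d*0.000000] = 8.334295
  V(2,+1) = exp(-r*dt) * [p_u*199.267651 + p_m*63.552868 + p_d*2.080000] = 63.952514
  V(2,+2) = exp(-r*dt) * [p_u*498.887677 + p_m*199.267651 + p_d*63.552868] = 199.136775
  V(1,-1) = exp(-r*dt) * [p_u*8.334295 + p_m*0.228166 + p_d*0.000000] = 1.063731
  V(1,+0) = exp(-r*dt) * [p_u*63.952514 + p_m*8.334295 + p_d*0.228166] = 12.525735
  V(1,+1) = exp(-r*dt) * [p_u*199.136775 + p_m*63.952514 + p_d*8.334295] = 65.562882
  V(0,+0) = exp(-r*dt) * [p_u*65.562882 + p_m*12.525735 + p_d*1.063731] = 15.630739


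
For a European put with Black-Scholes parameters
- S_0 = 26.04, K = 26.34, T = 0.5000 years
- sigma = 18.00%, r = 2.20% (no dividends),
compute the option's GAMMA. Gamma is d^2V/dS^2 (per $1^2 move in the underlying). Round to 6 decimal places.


Answer: Gamma = 0.120151

Derivation:
d1 = 0.0600657436; d2 = -0.0672134771
phi(d1) = 0.3982232585; exp(-qT) = 1.0000000000; exp(-rT) = 0.9890602788
Gamma = exp(-qT) * phi(d1) / (S * sigma * sqrt(T)) = 1.0000000000 * 0.3982232585 / (26.0400 * 0.1800 * 0.7071067812) = 0.120151


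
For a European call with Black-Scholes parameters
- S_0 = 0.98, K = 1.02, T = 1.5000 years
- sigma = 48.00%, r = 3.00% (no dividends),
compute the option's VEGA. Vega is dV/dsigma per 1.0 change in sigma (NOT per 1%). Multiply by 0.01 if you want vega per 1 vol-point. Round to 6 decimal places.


Answer: Vega = 0.457425

Derivation:
d1 = 0.3024348675; d2 = -0.2854426708
phi(d1) = 0.3811081988; exp(-qT) = 1.0000000000; exp(-rT) = 0.9559974818
Vega = S * exp(-qT) * phi(d1) * sqrt(T) = 0.9800 * 1.0000000000 * 0.3811081988 * 1.2247448714 = 0.457425


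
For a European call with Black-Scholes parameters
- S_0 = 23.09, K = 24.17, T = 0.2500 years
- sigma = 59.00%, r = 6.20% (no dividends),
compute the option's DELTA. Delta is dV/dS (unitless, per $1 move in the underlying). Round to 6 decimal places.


Answer: Delta = 0.517980

Derivation:
d1 = 0.0450845039; d2 = -0.2499154961
phi(d1) = 0.3985370388; exp(-qT) = 1.0000000000; exp(-rT) = 0.9846195068
N(d1) = 0.5179800235
Delta = exp(-qT) * N(d1) = 1.0000000000 * 0.5179800235 = 0.517980


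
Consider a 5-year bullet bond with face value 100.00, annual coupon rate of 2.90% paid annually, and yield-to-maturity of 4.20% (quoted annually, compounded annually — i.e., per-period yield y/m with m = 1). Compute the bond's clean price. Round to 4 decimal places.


Answer: Price = 94.2450

Derivation:
Coupon per period c = face * coupon_rate / m = 2.900000
Periods per year m = 1; per-period yield y/m = 0.042000
Number of cashflows N = 5
Cashflows (t years, CF_t, discount factor 1/(1+y/m)^(m*t), PV):
  t = 1.0000: CF_t = 2.900000, DF = 0.959693, PV = 2.783109
  t = 2.0000: CF_t = 2.900000, DF = 0.921010, PV = 2.670930
  t = 3.0000: CF_t = 2.900000, DF = 0.883887, PV = 2.563273
  t = 4.0000: CF_t = 2.900000, DF = 0.848260, PV = 2.459955
  t = 5.0000: CF_t = 102.900000, DF = 0.814069, PV = 83.767736
Price P = sum_t PV_t = 94.245004


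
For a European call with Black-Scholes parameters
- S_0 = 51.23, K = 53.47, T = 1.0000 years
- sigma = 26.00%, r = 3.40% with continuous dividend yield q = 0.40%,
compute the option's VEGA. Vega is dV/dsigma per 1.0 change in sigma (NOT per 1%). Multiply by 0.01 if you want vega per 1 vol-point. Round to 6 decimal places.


Answer: Vega = 20.289906

Derivation:
d1 = 0.0807867269; d2 = -0.1792132731
phi(d1) = 0.3976425548; exp(-qT) = 0.9960079893; exp(-rT) = 0.9665715046
Vega = S * exp(-qT) * phi(d1) * sqrt(T) = 51.2300 * 0.9960079893 * 0.3976425548 * 1.0000000000 = 20.289906


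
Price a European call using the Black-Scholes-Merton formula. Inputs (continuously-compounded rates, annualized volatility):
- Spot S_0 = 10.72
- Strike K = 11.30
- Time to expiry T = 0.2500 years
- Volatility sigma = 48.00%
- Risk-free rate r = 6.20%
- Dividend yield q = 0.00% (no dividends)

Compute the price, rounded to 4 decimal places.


d1 = (ln(S/K) + (r - q + 0.5*sigma^2) * T) / (sigma * sqrt(T)) = -0.03496488
d2 = d1 - sigma * sqrt(T) = -0.27496488
exp(-rT) = 0.98461951; exp(-qT) = 1.00000000
C = S_0 * exp(-qT) * N(d1) - K * exp(-rT) * N(d2)
N(d1) = 0.48605387; N(d2) = 0.39167161
C = 10.7200 * 1.00000000 * 0.48605387 - 11.3000 * 0.98461951 * 0.39167161 = 0.8527

Answer: Price = 0.8527


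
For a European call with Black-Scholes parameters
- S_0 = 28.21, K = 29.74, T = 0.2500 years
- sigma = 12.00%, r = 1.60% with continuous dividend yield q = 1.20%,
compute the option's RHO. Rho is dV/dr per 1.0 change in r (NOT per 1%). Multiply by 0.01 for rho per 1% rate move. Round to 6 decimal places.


d1 = -0.8336069336; d2 = -0.8936069336
phi(d1) = 0.2818475962; exp(-qT) = 0.9970044955; exp(-rT) = 0.9960079893
N(d2) = 0.1857661176
Rho = K*T*exp(-rT)*N(d2) = 29.7400 * 0.2500 * 0.9960079893 * 0.1857661176 = 1.375657

Answer: Rho = 1.375657


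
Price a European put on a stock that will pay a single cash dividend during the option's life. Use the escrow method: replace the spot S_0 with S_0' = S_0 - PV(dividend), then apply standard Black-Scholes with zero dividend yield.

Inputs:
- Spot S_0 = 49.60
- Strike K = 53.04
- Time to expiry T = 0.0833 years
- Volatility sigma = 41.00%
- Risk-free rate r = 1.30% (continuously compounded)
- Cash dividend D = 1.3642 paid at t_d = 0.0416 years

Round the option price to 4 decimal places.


Answer: Price = 5.4732

Derivation:
PV(D) = D * exp(-r * t_d) = 1.3642 * 0.99945935 = 1.36346244
S_0' = S_0 - PV(D) = 49.6000 - 1.36346244 = 48.23653756
d1 = (ln(S_0'/K) + (r + sigma^2/2)*T) / (sigma*sqrt(T)) = -0.73390525
d2 = d1 - sigma*sqrt(T) = -0.85223838
exp(-rT) = 0.99891769
N(-d1) = 0.76849676; N(-d2) = 0.80295910
P = K * exp(-rT) * N(-d2) - S_0' * N(-d1) = 53.0400 * 0.99891769 * 0.80295910 - 48.23653756 * 0.76849676 = 5.4732


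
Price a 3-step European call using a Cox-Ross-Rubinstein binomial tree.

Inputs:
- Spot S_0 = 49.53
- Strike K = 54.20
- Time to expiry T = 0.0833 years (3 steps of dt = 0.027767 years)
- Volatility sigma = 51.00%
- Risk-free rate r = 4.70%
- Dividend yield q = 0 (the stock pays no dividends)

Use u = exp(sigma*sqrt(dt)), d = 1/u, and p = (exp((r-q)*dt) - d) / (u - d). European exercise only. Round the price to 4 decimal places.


dt = T/N = 0.027767
u = exp(sigma*sqrt(dt)) = 1.088699; d = 1/u = 0.918528
p = (exp((r-q)*dt) - d) / (u - d) = 0.486441
Discount per step: exp(-r*dt) = 0.998696
Stock lattice S(k, i) with i counting down-moves:
  k=0: S(0,0) = 49.5300
  k=1: S(1,0) = 53.9232; S(1,1) = 45.4947
  k=2: S(2,0) = 58.7062; S(2,1) = 49.5300; S(2,2) = 41.7881
  k=3: S(3,0) = 63.9133; S(3,1) = 53.9232; S(3,2) = 45.4947; S(3,3) = 38.3836
Terminal payoffs V(N, i) = max(S_T - K, 0):
  V(3,0) = 9.713304; V(3,1) = 0.000000; V(3,2) = 0.000000; V(3,3) = 0.000000
Backward induction: V(k, i) = exp(-r*dt) * [p * V(k+1, i) + (1-p) * V(k+1, i+1)].
  V(2,0) = exp(-r*dt) * [p*9.713304 + (1-p)*0.000000] = 4.718787
  V(2,1) = exp(-r*dt) * [p*0.000000 + (1-p)*0.000000] = 0.000000
  V(2,2) = exp(-r*dt) * [p*0.000000 + (1-p)*0.000000] = 0.000000
  V(1,0) = exp(-r*dt) * [p*4.718787 + (1-p)*0.000000] = 2.292418
  V(1,1) = exp(-r*dt) * [p*0.000000 + (1-p)*0.000000] = 0.000000
  V(0,0) = exp(-r*dt) * [p*2.292418 + (1-p)*0.000000] = 1.113672

Answer: Price = V(0,0) = 1.1137


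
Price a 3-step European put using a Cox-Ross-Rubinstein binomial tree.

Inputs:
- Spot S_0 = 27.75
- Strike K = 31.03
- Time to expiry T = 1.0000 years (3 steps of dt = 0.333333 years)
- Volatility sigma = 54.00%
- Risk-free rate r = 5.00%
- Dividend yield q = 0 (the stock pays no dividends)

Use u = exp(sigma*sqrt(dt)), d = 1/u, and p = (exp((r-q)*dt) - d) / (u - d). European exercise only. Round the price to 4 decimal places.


dt = T/N = 0.333333
u = exp(sigma*sqrt(dt)) = 1.365839; d = 1/u = 0.732151
p = (exp((r-q)*dt) - d) / (u - d) = 0.449204
Discount per step: exp(-r*dt) = 0.983471
Stock lattice S(k, i) with i counting down-moves:
  k=0: S(0,0) = 27.7500
  k=1: S(1,0) = 37.9020; S(1,1) = 20.3172
  k=2: S(2,0) = 51.7681; S(2,1) = 27.7500; S(2,2) = 14.8752
  k=3: S(3,0) = 70.7069; S(3,1) = 37.9020; S(3,2) = 20.3172; S(3,3) = 10.8909
Terminal payoffs V(N, i) = max(K - S_T, 0):
  V(3,0) = 0.000000; V(3,1) = 0.000000; V(3,2) = 10.712823; V(3,3) = 20.139091
Backward induction: V(k, i) = exp(-r*dt) * [p * V(k+1, i) + (1-p) * V(k+1, i+1)].
  V(2,0) = exp(-r*dt) * [p*0.000000 + (1-p)*0.000000] = 0.000000
  V(2,1) = exp(-r*dt) * [p*0.000000 + (1-p)*10.712823] = 5.803048
  V(2,2) = exp(-r*dt) * [p*10.712823 + (1-p)*20.139091] = 15.641887
  V(1,0) = exp(-r*dt) * [p*0.000000 + (1-p)*5.803048] = 3.143463
  V(1,1) = exp(-r*dt) * [p*5.803048 + (1-p)*15.641887] = 11.036750
  V(0,0) = exp(-r*dt) * [p*3.143463 + (1-p)*11.036750] = 7.367235

Answer: Price = V(0,0) = 7.3672


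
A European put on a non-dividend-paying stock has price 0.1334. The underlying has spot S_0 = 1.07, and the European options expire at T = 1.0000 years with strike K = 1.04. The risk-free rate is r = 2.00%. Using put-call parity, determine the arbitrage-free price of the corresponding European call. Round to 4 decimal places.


Put-call parity: C - P = S_0 * exp(-qT) - K * exp(-rT).
S_0 * exp(-qT) = 1.0700 * 1.00000000 = 1.07000000
K * exp(-rT) = 1.0400 * 0.98019867 = 1.01940662
C = P + S*exp(-qT) - K*exp(-rT)
C = 0.1334 + 1.07000000 - 1.01940662 = 0.1840

Answer: Call price = 0.1840


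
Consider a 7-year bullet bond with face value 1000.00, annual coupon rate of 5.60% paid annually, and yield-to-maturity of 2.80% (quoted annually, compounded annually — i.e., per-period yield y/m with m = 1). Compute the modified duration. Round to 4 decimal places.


Answer: Modified duration = 5.9047

Derivation:
Coupon per period c = face * coupon_rate / m = 56.000000
Periods per year m = 1; per-period yield y/m = 0.028000
Number of cashflows N = 7
Cashflows (t years, CF_t, discount factor 1/(1+y/m)^(m*t), PV):
  t = 1.0000: CF_t = 56.000000, DF = 0.972763, PV = 54.474708
  t = 2.0000: CF_t = 56.000000, DF = 0.946267, PV = 52.990961
  t = 3.0000: CF_t = 56.000000, DF = 0.920493, PV = 51.547628
  t = 4.0000: CF_t = 56.000000, DF = 0.895422, PV = 50.143607
  t = 5.0000: CF_t = 56.000000, DF = 0.871033, PV = 48.777828
  t = 6.0000: CF_t = 56.000000, DF = 0.847308, PV = 47.449249
  t = 7.0000: CF_t = 1056.000000, DF = 0.824230, PV = 870.386438
Price P = sum_t PV_t = 1175.770418
First compute Macaulay numerator sum_t t * PV_t:
  t * PV_t at t = 1.0000: 54.474708
  t * PV_t at t = 2.0000: 105.981923
  t * PV_t at t = 3.0000: 154.642883
  t * PV_t at t = 4.0000: 200.574427
  t * PV_t at t = 5.0000: 243.889138
  t * PV_t at t = 6.0000: 284.695491
  t * PV_t at t = 7.0000: 6092.705068
Macaulay duration D = 7136.963638 / 1175.770418 = 6.070032
Modified duration = D / (1 + y/m) = 6.070032 / (1 + 0.028000) = 5.904700


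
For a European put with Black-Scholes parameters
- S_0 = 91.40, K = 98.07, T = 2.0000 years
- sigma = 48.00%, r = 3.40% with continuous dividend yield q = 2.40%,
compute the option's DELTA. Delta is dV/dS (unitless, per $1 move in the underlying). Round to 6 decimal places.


d1 = 0.2651119644; d2 = -0.4137105456
phi(d1) = 0.3851660612; exp(-qT) = 0.9531337871; exp(-rT) = 0.9342604736
N(-d1) = 0.3954616054
Delta = -exp(-qT) * N(-d1) = -0.9531337871 * 0.3954616054 = -0.376928

Answer: Delta = -0.376928


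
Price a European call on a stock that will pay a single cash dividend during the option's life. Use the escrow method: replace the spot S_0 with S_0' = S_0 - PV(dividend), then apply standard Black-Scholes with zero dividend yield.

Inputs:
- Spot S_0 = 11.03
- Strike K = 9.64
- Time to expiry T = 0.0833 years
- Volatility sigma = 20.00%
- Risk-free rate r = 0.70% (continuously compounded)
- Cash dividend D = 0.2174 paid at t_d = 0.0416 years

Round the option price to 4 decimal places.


Answer: Price = 1.1833

Derivation:
PV(D) = D * exp(-r * t_d) = 0.2174 * 0.99970884 = 0.21733670
S_0' = S_0 - PV(D) = 11.0300 - 0.21733670 = 10.81266330
d1 = (ln(S_0'/K) + (r + sigma^2/2)*T) / (sigma*sqrt(T)) = 2.02770118
d2 = d1 - sigma*sqrt(T) = 1.96997770
exp(-rT) = 0.99941707
N(d1) = 0.97870462; N(d2) = 0.97557954
C = S_0' * N(d1) - K * exp(-rT) * N(d2) = 10.81266330 * 0.97870462 - 9.6400 * 0.99941707 * 0.97557954 = 1.1833


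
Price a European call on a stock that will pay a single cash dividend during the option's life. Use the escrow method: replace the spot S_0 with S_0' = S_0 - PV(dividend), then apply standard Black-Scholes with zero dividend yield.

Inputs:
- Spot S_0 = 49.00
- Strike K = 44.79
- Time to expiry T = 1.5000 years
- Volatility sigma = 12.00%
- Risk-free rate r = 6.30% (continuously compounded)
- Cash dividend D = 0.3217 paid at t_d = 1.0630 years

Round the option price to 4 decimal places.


PV(D) = D * exp(-r * t_d) = 0.3217 * 0.93522419 = 0.30086162
S_0' = S_0 - PV(D) = 49.0000 - 0.30086162 = 48.69913838
d1 = (ln(S_0'/K) + (r + sigma^2/2)*T) / (sigma*sqrt(T)) = 1.28582179
d2 = d1 - sigma*sqrt(T) = 1.13885241
exp(-rT) = 0.90982773
N(d1) = 0.90074737; N(d2) = 0.87261764
C = S_0' * N(d1) - K * exp(-rT) * N(d2) = 48.69913838 * 0.90074737 - 44.7900 * 0.90982773 * 0.87261764 = 8.3054

Answer: Price = 8.3054


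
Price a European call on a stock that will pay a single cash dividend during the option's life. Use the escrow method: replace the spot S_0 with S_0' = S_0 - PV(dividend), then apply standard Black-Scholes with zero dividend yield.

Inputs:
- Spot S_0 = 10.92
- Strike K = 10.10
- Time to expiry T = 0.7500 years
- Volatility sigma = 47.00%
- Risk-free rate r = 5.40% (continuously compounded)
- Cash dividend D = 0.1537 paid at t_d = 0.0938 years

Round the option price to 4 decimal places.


Answer: Price = 2.2375

Derivation:
PV(D) = D * exp(-r * t_d) = 0.1537 * 0.99494761 = 0.15292345
S_0' = S_0 - PV(D) = 10.9200 - 0.15292345 = 10.76707655
d1 = (ln(S_0'/K) + (r + sigma^2/2)*T) / (sigma*sqrt(T)) = 0.46014838
d2 = d1 - sigma*sqrt(T) = 0.05311644
exp(-rT) = 0.96030916
N(d1) = 0.67729514; N(d2) = 0.52118043
C = S_0' * N(d1) - K * exp(-rT) * N(d2) = 10.76707655 * 0.67729514 - 10.1000 * 0.96030916 * 0.52118043 = 2.2375


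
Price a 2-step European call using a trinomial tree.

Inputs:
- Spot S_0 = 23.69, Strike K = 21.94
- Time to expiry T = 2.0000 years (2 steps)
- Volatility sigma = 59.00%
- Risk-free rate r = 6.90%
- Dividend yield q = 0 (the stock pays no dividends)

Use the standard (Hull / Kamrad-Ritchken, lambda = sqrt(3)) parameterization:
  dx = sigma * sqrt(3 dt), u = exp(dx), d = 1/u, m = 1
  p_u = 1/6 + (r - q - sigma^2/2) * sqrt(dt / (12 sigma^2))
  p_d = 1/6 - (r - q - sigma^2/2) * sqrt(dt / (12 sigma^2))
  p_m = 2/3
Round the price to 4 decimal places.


Answer: Price = V(0,0) = 8.4919

Derivation:
dt = T/N = 1.000000; dx = sigma*sqrt(3*dt) = 1.021910
u = exp(dx) = 2.778497; d = 1/u = 0.359907
p_u = 0.115268, p_m = 0.666667, p_d = 0.218066
Discount per step: exp(-r*dt) = 0.933327
Stock lattice S(k, j) with j the centered position index:
  k=0: S(0,+0) = 23.6900
  k=1: S(1,-1) = 8.5262; S(1,+0) = 23.6900; S(1,+1) = 65.8226
  k=2: S(2,-2) = 3.0686; S(2,-1) = 8.5262; S(2,+0) = 23.6900; S(2,+1) = 65.8226; S(2,+2) = 182.8878
Terminal payoffs V(N, j) = max(S_T - K, 0):
  V(2,-2) = 0.000000; V(2,-1) = 0.000000; V(2,+0) = 1.750000; V(2,+1) = 43.882584; V(2,+2) = 160.947822
Backward induction: V(k, j) = exp(-r*dt) * [p_u * V(k+1, j+1) + p_m * V(k+1, j) + p_d * V(k+1, j-1)]
  V(1,-1) = exp(-r*dt) * [p_u*1.750000 + p_m*0.000000 + p_d*0.000000] = 0.188269
  V(1,+0) = exp(-r*dt) * [p_u*43.882584 + p_m*1.750000 + p_d*0.000000] = 5.809880
  V(1,+1) = exp(-r*dt) * [p_u*160.947822 + p_m*43.882584 + p_d*1.750000] = 44.975868
  V(0,+0) = exp(-r*dt) * [p_u*44.975868 + p_m*5.809880 + p_d*0.188269] = 8.491946


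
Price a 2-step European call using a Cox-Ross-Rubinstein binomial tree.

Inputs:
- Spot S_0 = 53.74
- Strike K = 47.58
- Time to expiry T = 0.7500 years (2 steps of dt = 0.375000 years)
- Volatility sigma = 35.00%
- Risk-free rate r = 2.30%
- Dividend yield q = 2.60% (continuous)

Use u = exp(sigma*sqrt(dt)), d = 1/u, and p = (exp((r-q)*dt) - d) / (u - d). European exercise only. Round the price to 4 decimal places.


Answer: Price = V(0,0) = 9.7565

Derivation:
dt = T/N = 0.375000
u = exp(sigma*sqrt(dt)) = 1.239032; d = 1/u = 0.807082
p = (exp((r-q)*dt) - d) / (u - d) = 0.444019
Discount per step: exp(-r*dt) = 0.991412
Stock lattice S(k, i) with i counting down-moves:
  k=0: S(0,0) = 53.7400
  k=1: S(1,0) = 66.5856; S(1,1) = 43.3726
  k=2: S(2,0) = 82.5017; S(2,1) = 53.7400; S(2,2) = 35.0052
Terminal payoffs V(N, i) = max(S_T - K, 0):
  V(2,0) = 34.921651; V(2,1) = 6.160000; V(2,2) = 0.000000
Backward induction: V(k, i) = exp(-r*dt) * [p * V(k+1, i) + (1-p) * V(k+1, i+1)].
  V(1,0) = exp(-r*dt) * [p*34.921651 + (1-p)*6.160000] = 18.768133
  V(1,1) = exp(-r*dt) * [p*6.160000 + (1-p)*0.000000] = 2.711665
  V(0,0) = exp(-r*dt) * [p*18.768133 + (1-p)*2.711665] = 9.756521


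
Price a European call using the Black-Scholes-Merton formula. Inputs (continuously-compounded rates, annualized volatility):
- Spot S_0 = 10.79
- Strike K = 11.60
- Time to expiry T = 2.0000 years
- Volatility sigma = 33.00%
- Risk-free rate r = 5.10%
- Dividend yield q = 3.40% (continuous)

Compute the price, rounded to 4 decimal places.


Answer: Price = 1.7054

Derivation:
d1 = (ln(S/K) + (r - q + 0.5*sigma^2) * T) / (sigma * sqrt(T)) = 0.15109518
d2 = d1 - sigma * sqrt(T) = -0.31559530
exp(-rT) = 0.90302955; exp(-qT) = 0.93426047
C = S_0 * exp(-qT) * N(d1) - K * exp(-rT) * N(d2)
N(d1) = 0.56004968; N(d2) = 0.37615485
C = 10.7900 * 0.93426047 * 0.56004968 - 11.6000 * 0.90302955 * 0.37615485 = 1.7054


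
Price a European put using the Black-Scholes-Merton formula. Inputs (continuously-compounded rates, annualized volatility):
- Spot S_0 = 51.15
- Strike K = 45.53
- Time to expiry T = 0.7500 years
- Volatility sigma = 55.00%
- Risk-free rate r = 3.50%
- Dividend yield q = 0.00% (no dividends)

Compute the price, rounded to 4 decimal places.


d1 = (ln(S/K) + (r - q + 0.5*sigma^2) * T) / (sigma * sqrt(T)) = 0.53762551
d2 = d1 - sigma * sqrt(T) = 0.06131154
exp(-rT) = 0.97409154; exp(-qT) = 1.00000000
P = K * exp(-rT) * N(-d2) - S_0 * exp(-qT) * N(-d1)
N(-d1) = 0.29541781; N(-d2) = 0.47555555
P = 45.5300 * 0.97409154 * 0.47555555 - 51.1500 * 1.00000000 * 0.29541781 = 5.9805

Answer: Price = 5.9805


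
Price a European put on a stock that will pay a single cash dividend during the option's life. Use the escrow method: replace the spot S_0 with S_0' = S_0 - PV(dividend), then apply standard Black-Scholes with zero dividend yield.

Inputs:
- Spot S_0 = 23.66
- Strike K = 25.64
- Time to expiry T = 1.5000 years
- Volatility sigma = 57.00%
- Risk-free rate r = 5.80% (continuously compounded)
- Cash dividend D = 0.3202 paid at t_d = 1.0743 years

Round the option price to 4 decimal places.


Answer: Price = 6.4681

Derivation:
PV(D) = D * exp(-r * t_d) = 0.3202 * 0.93959213 = 0.30085740
S_0' = S_0 - PV(D) = 23.6600 - 0.30085740 = 23.35914260
d1 = (ln(S_0'/K) + (r + sigma^2/2)*T) / (sigma*sqrt(T)) = 0.34022098
d2 = d1 - sigma*sqrt(T) = -0.35788360
exp(-rT) = 0.91667710
N(-d1) = 0.36684506; N(-d2) = 0.63978479
P = K * exp(-rT) * N(-d2) - S_0' * N(-d1) = 25.6400 * 0.91667710 * 0.63978479 - 23.35914260 * 0.36684506 = 6.4681


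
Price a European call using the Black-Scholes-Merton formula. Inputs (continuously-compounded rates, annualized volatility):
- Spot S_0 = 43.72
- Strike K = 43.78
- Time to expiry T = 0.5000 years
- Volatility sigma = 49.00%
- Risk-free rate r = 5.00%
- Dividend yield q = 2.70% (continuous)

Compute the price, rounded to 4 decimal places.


d1 = (ln(S/K) + (r - q + 0.5*sigma^2) * T) / (sigma * sqrt(T)) = 0.20247374
d2 = d1 - sigma * sqrt(T) = -0.14400858
exp(-rT) = 0.97530991; exp(-qT) = 0.98659072
C = S_0 * exp(-qT) * N(d1) - K * exp(-rT) * N(d2)
N(d1) = 0.58022681; N(d2) = 0.44274685
C = 43.7200 * 0.98659072 * 0.58022681 - 43.7800 * 0.97530991 * 0.44274685 = 6.1225

Answer: Price = 6.1225


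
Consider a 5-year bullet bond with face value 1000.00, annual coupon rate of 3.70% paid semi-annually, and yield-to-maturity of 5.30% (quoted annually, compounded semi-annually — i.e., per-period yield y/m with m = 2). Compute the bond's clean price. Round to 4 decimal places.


Answer: Price = 930.5231

Derivation:
Coupon per period c = face * coupon_rate / m = 18.500000
Periods per year m = 2; per-period yield y/m = 0.026500
Number of cashflows N = 10
Cashflows (t years, CF_t, discount factor 1/(1+y/m)^(m*t), PV):
  t = 0.5000: CF_t = 18.500000, DF = 0.974184, PV = 18.022406
  t = 1.0000: CF_t = 18.500000, DF = 0.949035, PV = 17.557142
  t = 1.5000: CF_t = 18.500000, DF = 0.924535, PV = 17.103889
  t = 2.0000: CF_t = 18.500000, DF = 0.900667, PV = 16.662337
  t = 2.5000: CF_t = 18.500000, DF = 0.877415, PV = 16.232184
  t = 3.0000: CF_t = 18.500000, DF = 0.854764, PV = 15.813136
  t = 3.5000: CF_t = 18.500000, DF = 0.832698, PV = 15.404906
  t = 4.0000: CF_t = 18.500000, DF = 0.811201, PV = 15.007215
  t = 4.5000: CF_t = 18.500000, DF = 0.790259, PV = 14.619790
  t = 5.0000: CF_t = 1018.500000, DF = 0.769858, PV = 784.100077
Price P = sum_t PV_t = 930.523082


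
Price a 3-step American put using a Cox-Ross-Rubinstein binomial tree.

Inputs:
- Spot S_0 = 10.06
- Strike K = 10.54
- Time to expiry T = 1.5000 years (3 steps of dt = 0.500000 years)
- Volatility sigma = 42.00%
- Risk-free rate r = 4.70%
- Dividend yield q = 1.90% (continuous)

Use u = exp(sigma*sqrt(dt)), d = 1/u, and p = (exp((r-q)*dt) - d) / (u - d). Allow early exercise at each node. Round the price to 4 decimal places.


Answer: Price = V(0,0) = 2.2185

Derivation:
dt = T/N = 0.500000
u = exp(sigma*sqrt(dt)) = 1.345795; d = 1/u = 0.743055
p = (exp((r-q)*dt) - d) / (u - d) = 0.449685
Discount per step: exp(-r*dt) = 0.976774
Stock lattice S(k, i) with i counting down-moves:
  k=0: S(0,0) = 10.0600
  k=1: S(1,0) = 13.5387; S(1,1) = 7.4751
  k=2: S(2,0) = 18.2203; S(2,1) = 10.0600; S(2,2) = 5.5544
  k=3: S(3,0) = 24.5208; S(3,1) = 13.5387; S(3,2) = 7.4751; S(3,3) = 4.1273
Terminal payoffs V(N, i) = max(K - S_T, 0):
  V(3,0) = 0.000000; V(3,1) = 0.000000; V(3,2) = 3.064864; V(3,3) = 6.412745
Backward induction: V(k, i) = exp(-r*dt) * [p * V(k+1, i) + (1-p) * V(k+1, i+1)]; then take max(V_cont, immediate exercise) for American.
  V(2,0) = exp(-r*dt) * [p*0.000000 + (1-p)*0.000000] = 0.000000; exercise = 0.000000; V(2,0) = max -> 0.000000
  V(2,1) = exp(-r*dt) * [p*0.000000 + (1-p)*3.064864] = 1.647466; exercise = 0.480000; V(2,1) = max -> 1.647466
  V(2,2) = exp(-r*dt) * [p*3.064864 + (1-p)*6.412745] = 4.793276; exercise = 4.985561; V(2,2) = max -> 4.985561
  V(1,0) = exp(-r*dt) * [p*0.000000 + (1-p)*1.647466] = 0.885567; exercise = 0.000000; V(1,0) = max -> 0.885567
  V(1,1) = exp(-r*dt) * [p*1.647466 + (1-p)*4.985561] = 3.403538; exercise = 3.064864; V(1,1) = max -> 3.403538
  V(0,0) = exp(-r*dt) * [p*0.885567 + (1-p)*3.403538] = 2.218491; exercise = 0.480000; V(0,0) = max -> 2.218491


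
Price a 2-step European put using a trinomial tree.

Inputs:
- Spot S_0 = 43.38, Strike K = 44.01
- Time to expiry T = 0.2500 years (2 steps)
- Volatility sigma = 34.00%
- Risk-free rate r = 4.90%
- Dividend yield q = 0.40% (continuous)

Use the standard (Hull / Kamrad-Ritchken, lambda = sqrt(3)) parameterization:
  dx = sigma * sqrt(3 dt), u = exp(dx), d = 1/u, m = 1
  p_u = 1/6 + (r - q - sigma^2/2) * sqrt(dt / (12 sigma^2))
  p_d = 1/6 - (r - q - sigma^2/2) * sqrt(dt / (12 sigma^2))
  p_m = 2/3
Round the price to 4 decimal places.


Answer: Price = V(0,0) = 2.7262

Derivation:
dt = T/N = 0.125000; dx = sigma*sqrt(3*dt) = 0.208207
u = exp(dx) = 1.231468; d = 1/u = 0.812039
p_u = 0.162824, p_m = 0.666667, p_d = 0.170509
Discount per step: exp(-r*dt) = 0.993894
Stock lattice S(k, j) with j the centered position index:
  k=0: S(0,+0) = 43.3800
  k=1: S(1,-1) = 35.2263; S(1,+0) = 43.3800; S(1,+1) = 53.4211
  k=2: S(2,-2) = 28.6051; S(2,-1) = 35.2263; S(2,+0) = 43.3800; S(2,+1) = 53.4211; S(2,+2) = 65.7863
Terminal payoffs V(N, j) = max(K - S_T, 0):
  V(2,-2) = 15.404894; V(2,-1) = 8.783738; V(2,+0) = 0.630000; V(2,+1) = 0.000000; V(2,+2) = 0.000000
Backward induction: V(k, j) = exp(-r*dt) * [p_u * V(k+1, j+1) + p_m * V(k+1, j) + p_d * V(k+1, j-1)]
  V(1,-1) = exp(-r*dt) * [p_u*0.630000 + p_m*8.783738 + p_d*15.404894] = 8.532655
  V(1,+0) = exp(-r*dt) * [p_u*0.000000 + p_m*0.630000 + p_d*8.783738] = 1.905996
  V(1,+1) = exp(-r*dt) * [p_u*0.000000 + p_m*0.000000 + p_d*0.630000] = 0.106765
  V(0,+0) = exp(-r*dt) * [p_u*0.106765 + p_m*1.905996 + p_d*8.532655] = 2.726193


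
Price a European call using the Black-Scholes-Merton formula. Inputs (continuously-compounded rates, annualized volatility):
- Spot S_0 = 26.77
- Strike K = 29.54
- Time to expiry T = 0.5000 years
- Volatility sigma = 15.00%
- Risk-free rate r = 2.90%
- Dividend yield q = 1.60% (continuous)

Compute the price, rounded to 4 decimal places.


d1 = (ln(S/K) + (r - q + 0.5*sigma^2) * T) / (sigma * sqrt(T)) = -0.81400643
d2 = d1 - sigma * sqrt(T) = -0.92007244
exp(-rT) = 0.98560462; exp(-qT) = 0.99203191
C = S_0 * exp(-qT) * N(d1) - K * exp(-rT) * N(d2)
N(d1) = 0.20782063; N(d2) = 0.17876745
C = 26.7700 * 0.99203191 * 0.20782063 - 29.5400 * 0.98560462 * 0.17876745 = 0.3143

Answer: Price = 0.3143


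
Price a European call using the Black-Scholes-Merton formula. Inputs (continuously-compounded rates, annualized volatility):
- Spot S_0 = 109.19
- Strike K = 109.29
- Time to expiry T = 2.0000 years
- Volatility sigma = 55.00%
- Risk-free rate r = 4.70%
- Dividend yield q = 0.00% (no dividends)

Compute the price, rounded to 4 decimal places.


d1 = (ln(S/K) + (r - q + 0.5*sigma^2) * T) / (sigma * sqrt(T)) = 0.50858280
d2 = d1 - sigma * sqrt(T) = -0.26923466
exp(-rT) = 0.91028276; exp(-qT) = 1.00000000
C = S_0 * exp(-qT) * N(d1) - K * exp(-rT) * N(d2)
N(d1) = 0.69447766; N(d2) = 0.39387456
C = 109.1900 * 1.00000000 * 0.69447766 - 109.2900 * 0.91028276 * 0.39387456 = 36.6455

Answer: Price = 36.6455


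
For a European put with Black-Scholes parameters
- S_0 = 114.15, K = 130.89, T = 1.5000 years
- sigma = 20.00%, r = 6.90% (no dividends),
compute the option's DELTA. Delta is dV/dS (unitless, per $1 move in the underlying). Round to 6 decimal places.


d1 = -0.0136514261; d2 = -0.2586004004
phi(d1) = 0.3989051084; exp(-qT) = 1.0000000000; exp(-rT) = 0.9016760227
N(-d1) = 0.5054459619
Delta = -exp(-qT) * N(-d1) = -1.0000000000 * 0.5054459619 = -0.505446

Answer: Delta = -0.505446


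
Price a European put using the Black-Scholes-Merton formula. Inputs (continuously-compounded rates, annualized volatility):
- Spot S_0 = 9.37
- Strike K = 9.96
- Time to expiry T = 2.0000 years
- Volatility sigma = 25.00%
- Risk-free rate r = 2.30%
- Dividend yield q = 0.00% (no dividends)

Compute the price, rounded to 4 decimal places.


Answer: Price = 1.3970

Derivation:
d1 = (ln(S/K) + (r - q + 0.5*sigma^2) * T) / (sigma * sqrt(T)) = 0.13416934
d2 = d1 - sigma * sqrt(T) = -0.21938405
exp(-rT) = 0.95504196; exp(-qT) = 1.00000000
P = K * exp(-rT) * N(-d2) - S_0 * exp(-qT) * N(-d1)
N(-d1) = 0.44663434; N(-d2) = 0.58682455
P = 9.9600 * 0.95504196 * 0.58682455 - 9.3700 * 1.00000000 * 0.44663434 = 1.3970


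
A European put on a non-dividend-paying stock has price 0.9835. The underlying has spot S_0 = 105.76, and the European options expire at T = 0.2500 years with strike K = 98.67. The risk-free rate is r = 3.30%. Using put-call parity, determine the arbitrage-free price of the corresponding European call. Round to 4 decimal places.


Put-call parity: C - P = S_0 * exp(-qT) - K * exp(-rT).
S_0 * exp(-qT) = 105.7600 * 1.00000000 = 105.76000000
K * exp(-rT) = 98.6700 * 0.99178394 = 97.85932115
C = P + S*exp(-qT) - K*exp(-rT)
C = 0.9835 + 105.76000000 - 97.85932115 = 8.8842

Answer: Call price = 8.8842


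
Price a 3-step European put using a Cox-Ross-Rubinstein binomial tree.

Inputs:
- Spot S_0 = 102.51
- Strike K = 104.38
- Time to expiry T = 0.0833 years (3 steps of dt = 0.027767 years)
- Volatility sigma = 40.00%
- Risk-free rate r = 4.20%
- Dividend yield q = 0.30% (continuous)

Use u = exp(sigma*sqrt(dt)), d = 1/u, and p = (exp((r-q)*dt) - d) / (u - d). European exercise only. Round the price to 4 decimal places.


dt = T/N = 0.027767
u = exp(sigma*sqrt(dt)) = 1.068925; d = 1/u = 0.935519
p = (exp((r-q)*dt) - d) / (u - d) = 0.491465
Discount per step: exp(-r*dt) = 0.998834
Stock lattice S(k, i) with i counting down-moves:
  k=0: S(0,0) = 102.5100
  k=1: S(1,0) = 109.5755; S(1,1) = 95.9001
  k=2: S(2,0) = 117.1280; S(2,1) = 102.5100; S(2,2) = 89.7164
  k=3: S(3,0) = 125.2010; S(3,1) = 109.5755; S(3,2) = 95.9001; S(3,3) = 83.9314
Terminal payoffs V(N, i) = max(K - S_T, 0):
  V(3,0) = 0.000000; V(3,1) = 0.000000; V(3,2) = 8.479900; V(3,3) = 20.448553
Backward induction: V(k, i) = exp(-r*dt) * [p * V(k+1, i) + (1-p) * V(k+1, i+1)].
  V(2,0) = exp(-r*dt) * [p*0.000000 + (1-p)*0.000000] = 0.000000
  V(2,1) = exp(-r*dt) * [p*0.000000 + (1-p)*8.479900] = 4.307303
  V(2,2) = exp(-r*dt) * [p*8.479900 + (1-p)*20.448553] = 14.549406
  V(1,0) = exp(-r*dt) * [p*0.000000 + (1-p)*4.307303] = 2.187863
  V(1,1) = exp(-r*dt) * [p*4.307303 + (1-p)*14.549406] = 9.504685
  V(0,0) = exp(-r*dt) * [p*2.187863 + (1-p)*9.504685] = 5.901839

Answer: Price = V(0,0) = 5.9018


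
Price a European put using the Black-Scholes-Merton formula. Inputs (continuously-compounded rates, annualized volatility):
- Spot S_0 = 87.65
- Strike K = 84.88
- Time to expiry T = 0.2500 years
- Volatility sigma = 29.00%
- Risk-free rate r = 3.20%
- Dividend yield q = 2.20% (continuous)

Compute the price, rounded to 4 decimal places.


d1 = (ln(S/K) + (r - q + 0.5*sigma^2) * T) / (sigma * sqrt(T)) = 0.31121115
d2 = d1 - sigma * sqrt(T) = 0.16621115
exp(-rT) = 0.99203191; exp(-qT) = 0.99451510
P = K * exp(-rT) * N(-d2) - S_0 * exp(-qT) * N(-d1)
N(-d1) = 0.37782005; N(-d2) = 0.43399539
P = 84.8800 * 0.99203191 * 0.43399539 - 87.6500 * 0.99451510 * 0.37782005 = 3.6097

Answer: Price = 3.6097


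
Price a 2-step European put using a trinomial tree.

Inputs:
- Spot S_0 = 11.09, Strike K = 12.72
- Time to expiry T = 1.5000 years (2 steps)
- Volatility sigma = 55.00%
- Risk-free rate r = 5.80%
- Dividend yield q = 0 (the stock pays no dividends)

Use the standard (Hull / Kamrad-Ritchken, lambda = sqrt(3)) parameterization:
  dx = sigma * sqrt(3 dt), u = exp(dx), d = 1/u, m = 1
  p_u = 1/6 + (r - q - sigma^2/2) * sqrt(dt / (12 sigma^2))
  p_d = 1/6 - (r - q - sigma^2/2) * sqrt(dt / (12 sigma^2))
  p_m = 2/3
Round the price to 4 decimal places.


dt = T/N = 0.750000; dx = sigma*sqrt(3*dt) = 0.825000
u = exp(dx) = 2.281881; d = 1/u = 0.438235
p_u = 0.124280, p_m = 0.666667, p_d = 0.209053
Discount per step: exp(-r*dt) = 0.957433
Stock lattice S(k, j) with j the centered position index:
  k=0: S(0,+0) = 11.0900
  k=1: S(1,-1) = 4.8600; S(1,+0) = 11.0900; S(1,+1) = 25.3061
  k=2: S(2,-2) = 2.1298; S(2,-1) = 4.8600; S(2,+0) = 11.0900; S(2,+1) = 25.3061; S(2,+2) = 57.7454
Terminal payoffs V(N, j) = max(K - S_T, 0):
  V(2,-2) = 10.590167; V(2,-1) = 7.859974; V(2,+0) = 1.630000; V(2,+1) = 0.000000; V(2,+2) = 0.000000
Backward induction: V(k, j) = exp(-r*dt) * [p_u * V(k+1, j+1) + p_m * V(k+1, j) + p_d * V(k+1, j-1)]
  V(1,-1) = exp(-r*dt) * [p_u*1.630000 + p_m*7.859974 + p_d*10.590167] = 7.330550
  V(1,+0) = exp(-r*dt) * [p_u*0.000000 + p_m*1.630000 + p_d*7.859974] = 2.613617
  V(1,+1) = exp(-r*dt) * [p_u*0.000000 + p_m*0.000000 + p_d*1.630000] = 0.326251
  V(0,+0) = exp(-r*dt) * [p_u*0.326251 + p_m*2.613617 + p_d*7.330550] = 3.174302

Answer: Price = V(0,0) = 3.1743


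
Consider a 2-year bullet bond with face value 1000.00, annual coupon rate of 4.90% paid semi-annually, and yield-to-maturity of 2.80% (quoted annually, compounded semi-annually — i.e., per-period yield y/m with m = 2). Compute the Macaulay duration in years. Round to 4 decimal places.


Answer: Macaulay duration = 1.9310 years

Derivation:
Coupon per period c = face * coupon_rate / m = 24.500000
Periods per year m = 2; per-period yield y/m = 0.014000
Number of cashflows N = 4
Cashflows (t years, CF_t, discount factor 1/(1+y/m)^(m*t), PV):
  t = 0.5000: CF_t = 24.500000, DF = 0.986193, PV = 24.161736
  t = 1.0000: CF_t = 24.500000, DF = 0.972577, PV = 23.828142
  t = 1.5000: CF_t = 24.500000, DF = 0.959149, PV = 23.499154
  t = 2.0000: CF_t = 1024.500000, DF = 0.945906, PV = 969.081143
Price P = sum_t PV_t = 1040.570174
Macaulay numerator sum_t t * PV_t:
  t * PV_t at t = 0.5000: 12.080868
  t * PV_t at t = 1.0000: 23.828142
  t * PV_t at t = 1.5000: 35.248730
  t * PV_t at t = 2.0000: 1938.162285
Macaulay duration D = (sum_t t * PV_t) / P = 2009.320025 / 1040.570174 = 1.930980


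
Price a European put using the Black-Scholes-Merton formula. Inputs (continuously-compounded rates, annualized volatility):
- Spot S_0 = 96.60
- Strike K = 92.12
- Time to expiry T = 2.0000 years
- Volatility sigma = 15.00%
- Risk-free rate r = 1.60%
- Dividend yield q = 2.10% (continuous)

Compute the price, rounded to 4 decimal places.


Answer: Price = 6.0954

Derivation:
d1 = (ln(S/K) + (r - q + 0.5*sigma^2) * T) / (sigma * sqrt(T)) = 0.28277986
d2 = d1 - sigma * sqrt(T) = 0.07064782
exp(-rT) = 0.96850658; exp(-qT) = 0.95886978
P = K * exp(-rT) * N(-d2) - S_0 * exp(-qT) * N(-d1)
N(-d1) = 0.38867280; N(-d2) = 0.47183902
P = 92.1200 * 0.96850658 * 0.47183902 - 96.6000 * 0.95886978 * 0.38867280 = 6.0954


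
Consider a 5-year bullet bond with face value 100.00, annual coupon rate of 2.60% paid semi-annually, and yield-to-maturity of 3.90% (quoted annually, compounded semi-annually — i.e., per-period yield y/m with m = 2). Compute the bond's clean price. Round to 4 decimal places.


Answer: Price = 94.1460

Derivation:
Coupon per period c = face * coupon_rate / m = 1.300000
Periods per year m = 2; per-period yield y/m = 0.019500
Number of cashflows N = 10
Cashflows (t years, CF_t, discount factor 1/(1+y/m)^(m*t), PV):
  t = 0.5000: CF_t = 1.300000, DF = 0.980873, PV = 1.275135
  t = 1.0000: CF_t = 1.300000, DF = 0.962112, PV = 1.250745
  t = 1.5000: CF_t = 1.300000, DF = 0.943709, PV = 1.226822
  t = 2.0000: CF_t = 1.300000, DF = 0.925659, PV = 1.203357
  t = 2.5000: CF_t = 1.300000, DF = 0.907954, PV = 1.180340
  t = 3.0000: CF_t = 1.300000, DF = 0.890588, PV = 1.157764
  t = 3.5000: CF_t = 1.300000, DF = 0.873553, PV = 1.135619
  t = 4.0000: CF_t = 1.300000, DF = 0.856845, PV = 1.113898
  t = 4.5000: CF_t = 1.300000, DF = 0.840456, PV = 1.092593
  t = 5.0000: CF_t = 101.300000, DF = 0.824380, PV = 83.509742
Price P = sum_t PV_t = 94.146016


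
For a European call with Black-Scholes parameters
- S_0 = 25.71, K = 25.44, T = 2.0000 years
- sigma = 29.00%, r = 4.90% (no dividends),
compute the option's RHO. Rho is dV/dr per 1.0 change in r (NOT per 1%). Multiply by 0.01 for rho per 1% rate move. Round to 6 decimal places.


d1 = 0.4697561073; d2 = 0.0596341742
phi(d1) = 0.3572662655; exp(-qT) = 1.0000000000; exp(-rT) = 0.9066489038
N(d2) = 0.5237765001
Rho = K*T*exp(-rT)*N(d2) = 25.4400 * 2.0000 * 0.9066489038 * 0.5237765001 = 24.161965

Answer: Rho = 24.161965


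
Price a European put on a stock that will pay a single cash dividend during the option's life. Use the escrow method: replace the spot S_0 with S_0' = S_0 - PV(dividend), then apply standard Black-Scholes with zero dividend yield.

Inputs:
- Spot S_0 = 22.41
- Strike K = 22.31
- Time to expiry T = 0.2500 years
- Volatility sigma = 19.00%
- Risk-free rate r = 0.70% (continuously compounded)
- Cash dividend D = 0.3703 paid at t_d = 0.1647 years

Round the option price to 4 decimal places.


PV(D) = D * exp(-r * t_d) = 0.3703 * 0.99884776 = 0.36987333
S_0' = S_0 - PV(D) = 22.4100 - 0.36987333 = 22.04012667
d1 = (ln(S_0'/K) + (r + sigma^2/2)*T) / (sigma*sqrt(T)) = -0.06218712
d2 = d1 - sigma*sqrt(T) = -0.15718712
exp(-rT) = 0.99825153
N(-d1) = 0.52479309; N(-d2) = 0.56245131
P = K * exp(-rT) * N(-d2) - S_0' * N(-d1) = 22.3100 * 0.99825153 * 0.56245131 - 22.04012667 * 0.52479309 = 0.9598

Answer: Price = 0.9598


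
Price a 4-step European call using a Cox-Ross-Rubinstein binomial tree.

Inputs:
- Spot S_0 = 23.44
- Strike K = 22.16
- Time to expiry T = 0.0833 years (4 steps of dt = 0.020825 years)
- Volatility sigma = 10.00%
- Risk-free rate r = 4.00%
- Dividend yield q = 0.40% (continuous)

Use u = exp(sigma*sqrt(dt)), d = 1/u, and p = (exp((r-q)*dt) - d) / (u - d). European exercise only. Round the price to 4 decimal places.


dt = T/N = 0.020825
u = exp(sigma*sqrt(dt)) = 1.014535; d = 1/u = 0.985673
p = (exp((r-q)*dt) - d) / (u - d) = 0.522377
Discount per step: exp(-r*dt) = 0.999167
Stock lattice S(k, i) with i counting down-moves:
  k=0: S(0,0) = 23.4400
  k=1: S(1,0) = 23.7807; S(1,1) = 23.1042
  k=2: S(2,0) = 24.1264; S(2,1) = 23.4400; S(2,2) = 22.7732
  k=3: S(3,0) = 24.4771; S(3,1) = 23.7807; S(3,2) = 23.1042; S(3,3) = 22.4469
  k=4: S(4,0) = 24.8329; S(4,1) = 24.1264; S(4,2) = 23.4400; S(4,3) = 22.7732; S(4,4) = 22.1253
Terminal payoffs V(N, i) = max(S_T - K, 0):
  V(4,0) = 2.672852; V(4,1) = 1.966377; V(4,2) = 1.280000; V(4,3) = 0.613150; V(4,4) = 0.000000
Backward induction: V(k, i) = exp(-r*dt) * [p * V(k+1, i) + (1-p) * V(k+1, i+1)].
  V(3,0) = exp(-r*dt) * [p*2.672852 + (1-p)*1.966377] = 2.333478
  V(3,1) = exp(-r*dt) * [p*1.966377 + (1-p)*1.280000] = 1.637183
  V(3,2) = exp(-r*dt) * [p*1.280000 + (1-p)*0.613150] = 0.960697
  V(3,3) = exp(-r*dt) * [p*0.613150 + (1-p)*0.000000] = 0.320029
  V(2,0) = exp(-r*dt) * [p*2.333478 + (1-p)*1.637183] = 1.999245
  V(2,1) = exp(-r*dt) * [p*1.637183 + (1-p)*0.960697] = 1.312983
  V(2,2) = exp(-r*dt) * [p*0.960697 + (1-p)*0.320029] = 0.654154
  V(1,0) = exp(-r*dt) * [p*1.999245 + (1-p)*1.312983] = 1.670079
  V(1,1) = exp(-r*dt) * [p*1.312983 + (1-p)*0.654154] = 0.997480
  V(0,0) = exp(-r*dt) * [p*1.670079 + (1-p)*0.997480] = 1.347707

Answer: Price = V(0,0) = 1.3477
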